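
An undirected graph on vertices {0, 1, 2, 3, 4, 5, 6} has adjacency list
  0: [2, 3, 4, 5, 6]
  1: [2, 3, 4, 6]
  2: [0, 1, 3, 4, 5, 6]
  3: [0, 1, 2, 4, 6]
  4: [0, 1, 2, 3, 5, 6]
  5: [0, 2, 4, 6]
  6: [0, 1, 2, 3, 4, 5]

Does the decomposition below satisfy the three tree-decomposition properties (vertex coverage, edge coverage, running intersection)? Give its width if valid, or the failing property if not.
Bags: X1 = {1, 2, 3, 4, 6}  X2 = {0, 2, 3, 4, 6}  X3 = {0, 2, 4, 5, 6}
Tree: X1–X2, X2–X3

Vertex coverage: the bags together contain {0, 1, 2, 3, 4, 5, 6}, the full vertex set. Edge coverage: each edge of G has both endpoints in at least one bag. Running intersection: for every vertex, the bags containing it form a connected subtree. All three properties hold, so this is a valid tree decomposition of width max|bag| − 1 = 4, and hence tw(G) ≤ 4.

Yes; width 4.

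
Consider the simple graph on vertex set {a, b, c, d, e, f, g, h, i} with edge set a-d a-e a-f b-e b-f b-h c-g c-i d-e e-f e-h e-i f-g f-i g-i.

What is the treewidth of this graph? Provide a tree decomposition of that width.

The largest bag has 3 vertices, giving width 2; this decomposition certifies tw(G) ≤ 2. On the other hand G contains the 3-clique {c, g, i}. A clique must lie in a single bag of any decomposition, so no decomposition can have width below 2. Therefore the treewidth is 2.

Treewidth 2.
One such decomposition:
Bags: B1 = {a, e, f}  B2 = {e, f, i}  B3 = {b, e, f}  B4 = {f, g, i}  B5 = {b, e, h}  B6 = {c, g, i}  B7 = {a, d, e}
Tree: B1–B2, B2–B3, B2–B4, B3–B5, B4–B6, B1–B7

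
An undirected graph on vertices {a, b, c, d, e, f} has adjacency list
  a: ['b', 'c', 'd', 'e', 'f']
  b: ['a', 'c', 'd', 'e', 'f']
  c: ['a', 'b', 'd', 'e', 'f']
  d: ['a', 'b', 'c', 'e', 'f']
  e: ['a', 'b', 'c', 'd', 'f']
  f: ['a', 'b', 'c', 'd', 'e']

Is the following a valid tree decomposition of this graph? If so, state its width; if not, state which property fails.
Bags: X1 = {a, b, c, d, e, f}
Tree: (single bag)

Yes; width 5.

Checking the three conditions: (i) the bags cover all of {a, b, c, d, e, f}; (ii) for each edge, some bag contains both endpoints; (iii) the bags containing any fixed vertex form a subtree. All hold, so the decomposition is valid with width 6 − 1 = 5.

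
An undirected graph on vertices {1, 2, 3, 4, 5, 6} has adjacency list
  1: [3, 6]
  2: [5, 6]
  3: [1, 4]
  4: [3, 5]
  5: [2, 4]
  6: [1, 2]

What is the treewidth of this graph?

2

A width-2 tree decomposition is:
Bags: B1 = {1, 3, 4}  B2 = {1, 4, 6}  B3 = {2, 4, 6}  B4 = {2, 4, 5}
Tree: B1–B2, B2–B3, B3–B4
The largest bag has 3 vertices, giving width 2; this decomposition certifies tw(G) ≤ 2. Since 4–3–1–6–2–5–4 is a cycle in G, G is not acyclic. Forests are exactly the graphs of treewidth ≤ 1, so tw(G) ≥ 2. Combining the bounds, tw(G) = 2.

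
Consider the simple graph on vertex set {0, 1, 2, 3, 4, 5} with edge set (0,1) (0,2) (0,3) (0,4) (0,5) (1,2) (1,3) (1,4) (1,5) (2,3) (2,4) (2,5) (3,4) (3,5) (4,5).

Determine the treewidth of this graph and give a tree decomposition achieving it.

With just one bag of size 6, the width is 6 − 1 = 5, so tw(G) ≤ 5. Conversely, {0, 1, 2, 3, 4, 5} is a clique of size 6, and the vertices of any clique must share a bag in every tree decomposition; so some bag has ≥ 6 vertices and tw(G) ≥ 5. Therefore the treewidth is 5.

Treewidth 5.
One such decomposition:
Bags: B1 = {0, 1, 2, 3, 4, 5}
Tree: (single bag)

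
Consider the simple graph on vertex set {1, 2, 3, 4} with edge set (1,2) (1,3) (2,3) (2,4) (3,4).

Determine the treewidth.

A width-2 tree decomposition is:
Bags: B1 = {1, 2, 3}  B2 = {2, 3, 4}
Tree: B1–B2
Every bag has size at most 3, so the width is 3 − 1 = 2 and tw(G) ≤ 2. On the other hand G contains the 3-clique {1, 2, 3}. A clique must lie in a single bag of any decomposition, so no decomposition can have width below 2. Combining the bounds, tw(G) = 2.

2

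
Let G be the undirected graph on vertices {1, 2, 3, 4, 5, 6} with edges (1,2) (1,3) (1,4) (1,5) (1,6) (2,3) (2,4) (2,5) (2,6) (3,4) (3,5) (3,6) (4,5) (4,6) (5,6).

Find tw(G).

5

A width-5 tree decomposition is:
Bags: B1 = {1, 2, 3, 4, 5, 6}
Tree: (single bag)
With just one bag of size 6, the width is 6 − 1 = 5, so tw(G) ≤ 5. Conversely, {1, 2, 3, 4, 5, 6} is a clique of size 6, and the vertices of any clique must share a bag in every tree decomposition; so some bag has ≥ 6 vertices and tw(G) ≥ 5. Therefore the treewidth is 5.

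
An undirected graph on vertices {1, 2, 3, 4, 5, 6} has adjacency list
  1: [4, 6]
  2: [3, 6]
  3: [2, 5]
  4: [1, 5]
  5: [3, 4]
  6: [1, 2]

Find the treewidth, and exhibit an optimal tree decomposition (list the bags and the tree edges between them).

Treewidth 2.
One such decomposition:
Bags: B1 = {1, 2, 6}  B2 = {1, 2, 4}  B3 = {2, 4, 5}  B4 = {2, 3, 5}
Tree: B1–B2, B2–B3, B3–B4

Every bag has size at most 3, so the width is 3 − 1 = 2 and tw(G) ≤ 2. Since 2–6–1–4–5–3–2 is a cycle in G, G is not acyclic. Forests are exactly the graphs of treewidth ≤ 1, so tw(G) ≥ 2. Hence tw(G) = 2 exactly.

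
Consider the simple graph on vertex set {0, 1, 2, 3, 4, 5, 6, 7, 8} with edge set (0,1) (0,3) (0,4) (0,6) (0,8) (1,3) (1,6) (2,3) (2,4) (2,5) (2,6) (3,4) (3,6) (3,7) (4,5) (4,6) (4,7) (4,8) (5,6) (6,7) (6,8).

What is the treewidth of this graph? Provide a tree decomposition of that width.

The largest bag has 4 vertices, giving width 3; this decomposition certifies tw(G) ≤ 3. Conversely, {0, 1, 3, 6} is a clique of size 4, and the vertices of any clique must share a bag in every tree decomposition; so some bag has ≥ 4 vertices and tw(G) ≥ 3. Hence tw(G) = 3 exactly.

Treewidth 3.
One optimal decomposition is:
Bags: B1 = {0, 3, 4, 6}  B2 = {0, 1, 3, 6}  B3 = {2, 3, 4, 6}  B4 = {2, 4, 5, 6}  B5 = {3, 4, 6, 7}  B6 = {0, 4, 6, 8}
Tree: B1–B2, B1–B3, B3–B4, B3–B5, B1–B6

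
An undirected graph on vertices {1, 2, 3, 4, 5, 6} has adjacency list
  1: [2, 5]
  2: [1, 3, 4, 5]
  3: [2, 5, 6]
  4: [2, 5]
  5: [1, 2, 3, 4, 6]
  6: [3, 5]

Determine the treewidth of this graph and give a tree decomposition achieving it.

Every bag has size at most 3, so the width is 3 − 1 = 2 and tw(G) ≤ 2. For the lower bound, the 3 vertices {1, 2, 5} are pairwise adjacent, and any tree decomposition puts a clique entirely inside one bag — forcing width ≥ 2. Combining the bounds, tw(G) = 2.

Treewidth 2.
One optimal decomposition is:
Bags: B1 = {2, 3, 5}  B2 = {2, 4, 5}  B3 = {3, 5, 6}  B4 = {1, 2, 5}
Tree: B1–B2, B1–B3, B2–B4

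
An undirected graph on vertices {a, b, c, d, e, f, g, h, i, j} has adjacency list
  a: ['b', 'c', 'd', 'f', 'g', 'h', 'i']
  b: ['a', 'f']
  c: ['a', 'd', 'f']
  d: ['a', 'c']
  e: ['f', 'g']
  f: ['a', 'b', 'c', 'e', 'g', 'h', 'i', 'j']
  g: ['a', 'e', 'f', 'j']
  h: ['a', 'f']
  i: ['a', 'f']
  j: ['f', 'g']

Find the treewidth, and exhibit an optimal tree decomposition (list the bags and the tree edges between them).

The largest bag has 3 vertices, giving width 2; this decomposition certifies tw(G) ≤ 2. For the lower bound, the 3 vertices {a, c, d} are pairwise adjacent, and any tree decomposition puts a clique entirely inside one bag — forcing width ≥ 2. The upper and lower bounds meet at 2, so that is the treewidth.

Treewidth 2.
Bags: B1 = {a, c, f}  B2 = {a, f, g}  B3 = {e, f, g}  B4 = {a, f, i}  B5 = {a, b, f}  B6 = {a, c, d}  B7 = {f, g, j}  B8 = {a, f, h}
Tree: B1–B2, B2–B3, B2–B4, B2–B5, B1–B6, B3–B7, B2–B8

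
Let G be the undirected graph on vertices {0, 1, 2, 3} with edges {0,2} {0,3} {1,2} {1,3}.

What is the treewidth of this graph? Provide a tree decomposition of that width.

Treewidth 2.
One such decomposition:
Bags: B1 = {0, 1, 2}  B2 = {0, 1, 3}
Tree: B1–B2

The largest bag has 3 vertices, giving width 2; this decomposition certifies tw(G) ≤ 2. The edges 1–2–0–3–1 form a cycle, so G is not a tree and its treewidth is at least 2. The upper and lower bounds meet at 2, so that is the treewidth.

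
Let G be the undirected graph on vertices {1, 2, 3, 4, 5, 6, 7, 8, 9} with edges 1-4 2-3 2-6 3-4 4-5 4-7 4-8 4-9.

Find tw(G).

1

A width-1 tree decomposition is:
Bags: B1 = {4, 9}  B2 = {4, 8}  B3 = {4, 5}  B4 = {3, 4}  B5 = {2, 3}  B6 = {4, 7}  B7 = {2, 6}  B8 = {1, 4}
Tree: B1–B2, B2–B3, B1–B4, B4–B5, B2–B6, B5–B7, B2–B8
The largest bag has 2 vertices, giving width 1; this decomposition certifies tw(G) ≤ 1. G has an edge, so its treewidth is at least 1. Hence tw(G) = 1 exactly.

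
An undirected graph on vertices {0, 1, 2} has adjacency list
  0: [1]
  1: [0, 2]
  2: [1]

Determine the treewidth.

A width-1 tree decomposition is:
Bags: B1 = {1, 2}  B2 = {0, 1}
Tree: B1–B2
Every bag has size at most 2, so the width is 2 − 1 = 1 and tw(G) ≤ 1. Since G has at least one edge (e.g. 1–2), it is not an edgeless graph, so tw(G) ≥ 1. The upper and lower bounds meet at 1, so that is the treewidth.

1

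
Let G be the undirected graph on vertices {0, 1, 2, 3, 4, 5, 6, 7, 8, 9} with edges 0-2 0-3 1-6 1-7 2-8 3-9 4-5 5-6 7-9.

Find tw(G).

A width-1 tree decomposition is:
Bags: B1 = {2, 8}  B2 = {0, 2}  B3 = {0, 3}  B4 = {3, 9}  B5 = {7, 9}  B6 = {1, 7}  B7 = {1, 6}  B8 = {5, 6}  B9 = {4, 5}
Tree: B1–B2, B2–B3, B3–B4, B4–B5, B5–B6, B6–B7, B7–B8, B8–B9
The largest bag has 2 vertices, giving width 1; this decomposition certifies tw(G) ≤ 1. Any graph with an edge has treewidth ≥ 1, and G has the edge 8–2. The upper and lower bounds meet at 1, so that is the treewidth.

1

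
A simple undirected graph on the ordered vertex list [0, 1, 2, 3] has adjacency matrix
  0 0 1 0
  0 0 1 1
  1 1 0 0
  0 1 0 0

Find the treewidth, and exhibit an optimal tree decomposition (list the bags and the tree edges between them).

Treewidth 1.
Bags: B1 = {0, 2}  B2 = {1, 2}  B3 = {1, 3}
Tree: B1–B2, B2–B3

The largest bag has 2 vertices, giving width 1; this decomposition certifies tw(G) ≤ 1. Since G has at least one edge (e.g. 0–2), it is not an edgeless graph, so tw(G) ≥ 1. The upper and lower bounds meet at 1, so that is the treewidth.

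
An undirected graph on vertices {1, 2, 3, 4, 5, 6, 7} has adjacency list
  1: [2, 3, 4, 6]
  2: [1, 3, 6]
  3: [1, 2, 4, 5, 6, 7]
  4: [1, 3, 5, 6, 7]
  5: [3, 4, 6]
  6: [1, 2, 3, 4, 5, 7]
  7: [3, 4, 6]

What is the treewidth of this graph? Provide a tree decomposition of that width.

Treewidth 3.
One optimal decomposition is:
Bags: B1 = {1, 3, 4, 6}  B2 = {1, 2, 3, 6}  B3 = {3, 4, 5, 6}  B4 = {3, 4, 6, 7}
Tree: B1–B2, B1–B3, B1–B4

Each bag holds 4 vertices, so the decomposition has width 3, which upper-bounds the treewidth. Conversely, {1, 2, 3, 6} is a clique of size 4, and the vertices of any clique must share a bag in every tree decomposition; so some bag has ≥ 4 vertices and tw(G) ≥ 3. Hence tw(G) = 3 exactly.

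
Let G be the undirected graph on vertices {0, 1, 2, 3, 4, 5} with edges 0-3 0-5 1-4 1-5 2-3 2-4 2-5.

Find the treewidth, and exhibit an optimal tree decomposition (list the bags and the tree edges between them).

Every bag has size at most 3, so the width is 3 − 1 = 2 and tw(G) ≤ 2. The edges 4–1–5–2–4 form a cycle, so G is not a tree and its treewidth is at least 2. Combining the bounds, tw(G) = 2.

Treewidth 2.
One optimal decomposition is:
Bags: B1 = {1, 2, 4}  B2 = {1, 2, 5}  B3 = {2, 3, 5}  B4 = {0, 3, 5}
Tree: B1–B2, B2–B3, B3–B4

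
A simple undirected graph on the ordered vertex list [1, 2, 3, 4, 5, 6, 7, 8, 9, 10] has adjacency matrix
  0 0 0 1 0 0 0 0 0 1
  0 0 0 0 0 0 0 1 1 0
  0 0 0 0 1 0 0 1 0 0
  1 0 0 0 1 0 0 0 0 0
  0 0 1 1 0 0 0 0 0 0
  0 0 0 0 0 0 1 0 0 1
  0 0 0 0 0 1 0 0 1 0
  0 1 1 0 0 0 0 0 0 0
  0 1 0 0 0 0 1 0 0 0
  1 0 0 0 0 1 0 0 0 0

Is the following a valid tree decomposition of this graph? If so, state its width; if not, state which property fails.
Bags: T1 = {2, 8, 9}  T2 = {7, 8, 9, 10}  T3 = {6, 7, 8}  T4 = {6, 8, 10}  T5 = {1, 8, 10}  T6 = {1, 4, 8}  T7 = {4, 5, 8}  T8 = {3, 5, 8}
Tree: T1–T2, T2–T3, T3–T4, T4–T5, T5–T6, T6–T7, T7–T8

No — bags containing vertex 10 are not connected in the tree.

A tree decomposition must satisfy three properties: every vertex lies in some bag; for every edge, both endpoints lie together in some bag; and for every vertex, the bags containing it form a connected subtree. Here bags containing vertex 10 are not connected in the tree, so the decomposition is invalid.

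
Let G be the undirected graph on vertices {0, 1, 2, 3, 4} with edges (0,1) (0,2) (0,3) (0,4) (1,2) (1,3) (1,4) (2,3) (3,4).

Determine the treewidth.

3

A width-3 tree decomposition is:
Bags: B1 = {0, 1, 3, 4}  B2 = {0, 1, 2, 3}
Tree: B1–B2
Every bag has size at most 4, so the width is 4 − 1 = 3 and tw(G) ≤ 3. For the lower bound, the 4 vertices {0, 1, 2, 3} are pairwise adjacent, and any tree decomposition puts a clique entirely inside one bag — forcing width ≥ 3. Combining the bounds, tw(G) = 3.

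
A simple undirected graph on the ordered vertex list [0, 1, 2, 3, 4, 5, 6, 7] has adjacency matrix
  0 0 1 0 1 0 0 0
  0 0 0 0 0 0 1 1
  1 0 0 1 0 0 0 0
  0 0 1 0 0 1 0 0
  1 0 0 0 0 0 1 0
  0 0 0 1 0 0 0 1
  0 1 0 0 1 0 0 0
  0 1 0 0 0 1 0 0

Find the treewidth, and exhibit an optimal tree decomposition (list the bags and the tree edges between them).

Treewidth 2.
Bags: B1 = {3, 5, 7}  B2 = {2, 3, 7}  B3 = {0, 2, 7}  B4 = {0, 4, 7}  B5 = {4, 6, 7}  B6 = {1, 6, 7}
Tree: B1–B2, B2–B3, B3–B4, B4–B5, B5–B6

Each bag holds 3 vertices, so the decomposition has width 2, which upper-bounds the treewidth. For the lower bound, G contains the cycle 7–5–3–2–0–4–6–1–7, so G is not a forest; only forests have treewidth ≤ 1, hence tw(G) ≥ 2. Hence tw(G) = 2 exactly.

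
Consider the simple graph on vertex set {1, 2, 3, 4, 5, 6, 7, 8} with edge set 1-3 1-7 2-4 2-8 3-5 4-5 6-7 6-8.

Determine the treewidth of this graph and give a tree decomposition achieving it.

The largest bag has 3 vertices, giving width 2; this decomposition certifies tw(G) ≤ 2. The edges 6–7–1–3–5–4–2–8–6 form a cycle, so G is not a tree and its treewidth is at least 2. The upper and lower bounds meet at 2, so that is the treewidth.

Treewidth 2.
One such decomposition:
Bags: B1 = {1, 6, 7}  B2 = {1, 3, 6}  B3 = {3, 5, 6}  B4 = {4, 5, 6}  B5 = {2, 4, 6}  B6 = {2, 6, 8}
Tree: B1–B2, B2–B3, B3–B4, B4–B5, B5–B6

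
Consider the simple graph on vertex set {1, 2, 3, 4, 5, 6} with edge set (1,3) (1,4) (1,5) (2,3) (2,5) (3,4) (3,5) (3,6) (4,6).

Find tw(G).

A width-2 tree decomposition is:
Bags: B1 = {1, 3, 5}  B2 = {2, 3, 5}  B3 = {1, 3, 4}  B4 = {3, 4, 6}
Tree: B1–B2, B1–B3, B3–B4
The largest bag has 3 vertices, giving width 2; this decomposition certifies tw(G) ≤ 2. Conversely, {1, 3, 4} is a clique of size 3, and the vertices of any clique must share a bag in every tree decomposition; so some bag has ≥ 3 vertices and tw(G) ≥ 2. Combining the bounds, tw(G) = 2.

2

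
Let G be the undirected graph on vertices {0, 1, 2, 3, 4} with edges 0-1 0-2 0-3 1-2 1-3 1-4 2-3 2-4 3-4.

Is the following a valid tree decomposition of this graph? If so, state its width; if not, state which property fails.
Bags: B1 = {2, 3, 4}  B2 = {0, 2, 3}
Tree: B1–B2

No — vertex 1 appears in no bag.

A tree decomposition must satisfy three properties: every vertex lies in some bag; for every edge, both endpoints lie together in some bag; and for every vertex, the bags containing it form a connected subtree. Here vertex 1 appears in no bag, so the decomposition is invalid.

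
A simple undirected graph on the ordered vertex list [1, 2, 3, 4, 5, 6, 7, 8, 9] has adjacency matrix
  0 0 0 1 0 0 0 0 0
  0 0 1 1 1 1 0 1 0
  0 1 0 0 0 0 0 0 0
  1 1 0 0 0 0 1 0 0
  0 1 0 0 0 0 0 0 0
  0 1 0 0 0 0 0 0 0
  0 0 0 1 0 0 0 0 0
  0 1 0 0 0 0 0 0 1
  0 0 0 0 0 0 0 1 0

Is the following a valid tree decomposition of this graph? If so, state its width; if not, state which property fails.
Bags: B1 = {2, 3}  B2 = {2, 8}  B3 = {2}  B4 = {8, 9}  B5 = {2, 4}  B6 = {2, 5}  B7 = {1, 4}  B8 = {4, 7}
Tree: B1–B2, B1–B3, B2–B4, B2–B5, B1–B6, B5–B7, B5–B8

No — vertex 6 appears in no bag.

A tree decomposition must satisfy three properties: every vertex lies in some bag; for every edge, both endpoints lie together in some bag; and for every vertex, the bags containing it form a connected subtree. Here vertex 6 appears in no bag, so the decomposition is invalid.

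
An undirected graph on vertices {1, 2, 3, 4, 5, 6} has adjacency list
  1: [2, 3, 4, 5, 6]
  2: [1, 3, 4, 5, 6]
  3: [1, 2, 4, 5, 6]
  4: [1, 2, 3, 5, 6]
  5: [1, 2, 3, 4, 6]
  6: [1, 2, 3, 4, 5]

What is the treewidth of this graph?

5

A width-5 tree decomposition is:
Bags: B1 = {1, 2, 3, 4, 5, 6}
Tree: (single bag)
With just one bag of size 6, the width is 6 − 1 = 5, so tw(G) ≤ 5. Conversely, {1, 2, 3, 4, 5, 6} is a clique of size 6, and the vertices of any clique must share a bag in every tree decomposition; so some bag has ≥ 6 vertices and tw(G) ≥ 5. The upper and lower bounds meet at 5, so that is the treewidth.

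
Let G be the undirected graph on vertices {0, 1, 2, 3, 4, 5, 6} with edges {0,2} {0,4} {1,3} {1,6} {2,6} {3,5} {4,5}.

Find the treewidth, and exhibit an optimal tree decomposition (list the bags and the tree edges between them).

Treewidth 2.
One optimal decomposition is:
Bags: B1 = {1, 3, 6}  B2 = {2, 3, 6}  B3 = {0, 2, 3}  B4 = {0, 3, 4}  B5 = {3, 4, 5}
Tree: B1–B2, B2–B3, B3–B4, B4–B5

Every bag has size at most 3, so the width is 3 − 1 = 2 and tw(G) ≤ 2. For the lower bound, G contains the cycle 3–1–6–2–0–4–5–3, so G is not a forest; only forests have treewidth ≤ 1, hence tw(G) ≥ 2. Hence tw(G) = 2 exactly.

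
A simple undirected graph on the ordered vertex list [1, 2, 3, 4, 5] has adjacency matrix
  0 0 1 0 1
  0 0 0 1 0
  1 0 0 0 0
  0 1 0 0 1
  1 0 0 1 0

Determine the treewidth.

1

A width-1 tree decomposition is:
Bags: B1 = {2, 4}  B2 = {4, 5}  B3 = {1, 5}  B4 = {1, 3}
Tree: B1–B2, B2–B3, B3–B4
Every bag has size at most 2, so the width is 2 − 1 = 1 and tw(G) ≤ 1. Since G has at least one edge (e.g. 2–4), it is not an edgeless graph, so tw(G) ≥ 1. Hence tw(G) = 1 exactly.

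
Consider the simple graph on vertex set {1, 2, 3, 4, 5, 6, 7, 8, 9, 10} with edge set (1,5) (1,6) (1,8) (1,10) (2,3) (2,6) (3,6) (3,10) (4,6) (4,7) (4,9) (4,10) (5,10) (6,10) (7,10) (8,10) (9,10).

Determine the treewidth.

A width-2 tree decomposition is:
Bags: B1 = {4, 7, 10}  B2 = {4, 6, 10}  B3 = {3, 6, 10}  B4 = {4, 9, 10}  B5 = {1, 6, 10}  B6 = {1, 5, 10}  B7 = {2, 3, 6}  B8 = {1, 8, 10}
Tree: B1–B2, B2–B3, B1–B4, B3–B5, B5–B6, B3–B7, B5–B8
Each bag holds 3 vertices, so the decomposition has width 2, which upper-bounds the treewidth. For the lower bound, the 3 vertices {2, 3, 6} are pairwise adjacent, and any tree decomposition puts a clique entirely inside one bag — forcing width ≥ 2. The upper and lower bounds meet at 2, so that is the treewidth.

2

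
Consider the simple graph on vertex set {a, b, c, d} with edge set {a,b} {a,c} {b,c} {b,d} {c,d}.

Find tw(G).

2

A width-2 tree decomposition is:
Bags: B1 = {b, c, d}  B2 = {a, b, c}
Tree: B1–B2
Each bag holds 3 vertices, so the decomposition has width 2, which upper-bounds the treewidth. For the lower bound, the 3 vertices {b, c, d} are pairwise adjacent, and any tree decomposition puts a clique entirely inside one bag — forcing width ≥ 2. Therefore the treewidth is 2.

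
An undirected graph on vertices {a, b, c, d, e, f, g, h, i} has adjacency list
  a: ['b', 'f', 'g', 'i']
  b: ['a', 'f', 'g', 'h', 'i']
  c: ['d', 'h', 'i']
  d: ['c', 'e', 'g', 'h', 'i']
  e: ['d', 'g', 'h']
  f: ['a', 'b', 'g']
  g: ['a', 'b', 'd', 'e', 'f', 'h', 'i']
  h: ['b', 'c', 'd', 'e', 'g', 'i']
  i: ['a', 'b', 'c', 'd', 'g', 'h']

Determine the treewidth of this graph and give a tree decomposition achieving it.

The largest bag has 4 vertices, giving width 3; this decomposition certifies tw(G) ≤ 3. Conversely, {a, b, f, g} is a clique of size 4, and the vertices of any clique must share a bag in every tree decomposition; so some bag has ≥ 4 vertices and tw(G) ≥ 3. The upper and lower bounds meet at 3, so that is the treewidth.

Treewidth 3.
One optimal decomposition is:
Bags: B1 = {a, b, g, i}  B2 = {b, g, h, i}  B3 = {d, g, h, i}  B4 = {a, b, f, g}  B5 = {c, d, h, i}  B6 = {d, e, g, h}
Tree: B1–B2, B2–B3, B1–B4, B3–B5, B3–B6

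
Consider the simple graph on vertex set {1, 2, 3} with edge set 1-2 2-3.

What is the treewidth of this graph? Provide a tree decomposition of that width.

The largest bag has 2 vertices, giving width 1; this decomposition certifies tw(G) ≤ 1. Any graph with an edge has treewidth ≥ 1, and G has the edge 3–2. Therefore the treewidth is 1.

Treewidth 1.
Bags: B1 = {2, 3}  B2 = {1, 2}
Tree: B1–B2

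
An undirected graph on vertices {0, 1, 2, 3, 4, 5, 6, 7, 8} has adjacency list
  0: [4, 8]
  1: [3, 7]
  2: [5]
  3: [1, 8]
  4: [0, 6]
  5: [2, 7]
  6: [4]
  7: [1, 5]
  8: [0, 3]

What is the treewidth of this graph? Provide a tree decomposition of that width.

Treewidth 1.
Bags: B1 = {4, 6}  B2 = {0, 4}  B3 = {0, 8}  B4 = {3, 8}  B5 = {1, 3}  B6 = {1, 7}  B7 = {5, 7}  B8 = {2, 5}
Tree: B1–B2, B2–B3, B3–B4, B4–B5, B5–B6, B6–B7, B7–B8

Every bag has size at most 2, so the width is 2 − 1 = 1 and tw(G) ≤ 1. G has an edge, so its treewidth is at least 1. The upper and lower bounds meet at 1, so that is the treewidth.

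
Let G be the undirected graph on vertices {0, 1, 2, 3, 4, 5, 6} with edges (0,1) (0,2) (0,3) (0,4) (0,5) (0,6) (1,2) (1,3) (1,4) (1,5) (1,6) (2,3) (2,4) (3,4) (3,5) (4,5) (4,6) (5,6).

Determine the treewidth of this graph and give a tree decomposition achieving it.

Each bag holds 5 vertices, so the decomposition has width 4, which upper-bounds the treewidth. On the other hand G contains the 5-clique {0, 1, 2, 3, 4}. A clique must lie in a single bag of any decomposition, so no decomposition can have width below 4. Hence tw(G) = 4 exactly.

Treewidth 4.
One optimal decomposition is:
Bags: B1 = {0, 1, 3, 4, 5}  B2 = {0, 1, 2, 3, 4}  B3 = {0, 1, 4, 5, 6}
Tree: B1–B2, B1–B3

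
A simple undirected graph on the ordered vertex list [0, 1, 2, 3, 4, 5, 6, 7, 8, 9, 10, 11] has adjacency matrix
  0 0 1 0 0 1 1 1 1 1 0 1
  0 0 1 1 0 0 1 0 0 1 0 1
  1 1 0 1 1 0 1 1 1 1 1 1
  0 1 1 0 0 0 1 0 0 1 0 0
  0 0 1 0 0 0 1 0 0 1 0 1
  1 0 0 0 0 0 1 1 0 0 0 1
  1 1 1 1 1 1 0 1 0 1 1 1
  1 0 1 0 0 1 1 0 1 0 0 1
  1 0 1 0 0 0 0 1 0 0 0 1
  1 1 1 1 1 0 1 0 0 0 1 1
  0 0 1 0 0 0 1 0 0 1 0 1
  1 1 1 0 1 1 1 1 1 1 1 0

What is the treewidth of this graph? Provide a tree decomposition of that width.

Treewidth 4.
One such decomposition:
Bags: B1 = {0, 2, 6, 7, 11}  B2 = {0, 2, 7, 8, 11}  B3 = {0, 2, 6, 9, 11}  B4 = {1, 2, 6, 9, 11}  B5 = {2, 4, 6, 9, 11}  B6 = {2, 6, 9, 10, 11}  B7 = {1, 2, 3, 6, 9}  B8 = {0, 5, 6, 7, 11}
Tree: B1–B2, B1–B3, B3–B4, B3–B5, B3–B6, B4–B7, B1–B8

Each bag holds 5 vertices, so the decomposition has width 4, which upper-bounds the treewidth. For the lower bound, the 5 vertices {0, 2, 7, 8, 11} are pairwise adjacent, and any tree decomposition puts a clique entirely inside one bag — forcing width ≥ 4. The upper and lower bounds meet at 4, so that is the treewidth.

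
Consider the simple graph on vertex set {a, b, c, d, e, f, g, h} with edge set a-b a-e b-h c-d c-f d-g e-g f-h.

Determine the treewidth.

A width-2 tree decomposition is:
Bags: B1 = {a, b, h}  B2 = {a, f, h}  B3 = {a, c, f}  B4 = {a, c, d}  B5 = {a, d, g}  B6 = {a, e, g}
Tree: B1–B2, B2–B3, B3–B4, B4–B5, B5–B6
Every bag has size at most 3, so the width is 3 − 1 = 2 and tw(G) ≤ 2. Since a–b–h–f–c–d–g–e–a is a cycle in G, G is not acyclic. Forests are exactly the graphs of treewidth ≤ 1, so tw(G) ≥ 2. The upper and lower bounds meet at 2, so that is the treewidth.

2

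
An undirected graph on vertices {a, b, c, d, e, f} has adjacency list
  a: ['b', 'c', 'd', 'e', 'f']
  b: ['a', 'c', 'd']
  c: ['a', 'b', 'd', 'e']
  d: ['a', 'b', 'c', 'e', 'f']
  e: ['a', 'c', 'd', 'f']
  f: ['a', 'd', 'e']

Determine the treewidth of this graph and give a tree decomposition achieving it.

Treewidth 3.
One optimal decomposition is:
Bags: B1 = {a, b, c, d}  B2 = {a, c, d, e}  B3 = {a, d, e, f}
Tree: B1–B2, B2–B3

Each bag holds 4 vertices, so the decomposition has width 3, which upper-bounds the treewidth. On the other hand G contains the 4-clique {a, c, d, e}. A clique must lie in a single bag of any decomposition, so no decomposition can have width below 3. The upper and lower bounds meet at 3, so that is the treewidth.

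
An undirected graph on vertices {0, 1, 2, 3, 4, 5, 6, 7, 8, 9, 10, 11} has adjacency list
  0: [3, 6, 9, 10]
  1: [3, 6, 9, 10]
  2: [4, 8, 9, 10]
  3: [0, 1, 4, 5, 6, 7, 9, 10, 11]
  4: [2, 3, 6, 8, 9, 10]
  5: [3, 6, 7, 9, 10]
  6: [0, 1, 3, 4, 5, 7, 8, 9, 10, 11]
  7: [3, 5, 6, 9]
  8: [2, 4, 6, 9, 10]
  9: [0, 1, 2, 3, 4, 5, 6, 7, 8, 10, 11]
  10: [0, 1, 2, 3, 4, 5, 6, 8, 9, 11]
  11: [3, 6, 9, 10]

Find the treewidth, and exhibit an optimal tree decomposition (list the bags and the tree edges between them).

Every bag has size at most 5, so the width is 5 − 1 = 4 and tw(G) ≤ 4. Conversely, {2, 4, 8, 9, 10} is a clique of size 5, and the vertices of any clique must share a bag in every tree decomposition; so some bag has ≥ 5 vertices and tw(G) ≥ 4. Hence tw(G) = 4 exactly.

Treewidth 4.
Bags: B1 = {4, 6, 8, 9, 10}  B2 = {3, 4, 6, 9, 10}  B3 = {1, 3, 6, 9, 10}  B4 = {3, 5, 6, 9, 10}  B5 = {3, 6, 9, 10, 11}  B6 = {3, 5, 6, 7, 9}  B7 = {0, 3, 6, 9, 10}  B8 = {2, 4, 8, 9, 10}
Tree: B1–B2, B2–B3, B3–B4, B2–B5, B4–B6, B4–B7, B1–B8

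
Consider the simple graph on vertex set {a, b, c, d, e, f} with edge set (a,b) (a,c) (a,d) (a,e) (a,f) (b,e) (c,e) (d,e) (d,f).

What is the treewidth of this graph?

2

A width-2 tree decomposition is:
Bags: B1 = {a, c, e}  B2 = {a, d, e}  B3 = {a, d, f}  B4 = {a, b, e}
Tree: B1–B2, B2–B3, B2–B4
Every bag has size at most 3, so the width is 3 − 1 = 2 and tw(G) ≤ 2. Conversely, {a, d, e} is a clique of size 3, and the vertices of any clique must share a bag in every tree decomposition; so some bag has ≥ 3 vertices and tw(G) ≥ 2. Therefore the treewidth is 2.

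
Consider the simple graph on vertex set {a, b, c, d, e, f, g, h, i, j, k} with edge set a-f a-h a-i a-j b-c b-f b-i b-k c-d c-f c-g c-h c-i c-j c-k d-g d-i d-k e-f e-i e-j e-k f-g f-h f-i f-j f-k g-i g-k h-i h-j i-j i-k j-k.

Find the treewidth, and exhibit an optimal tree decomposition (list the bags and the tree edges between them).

Every bag has size at most 5, so the width is 5 − 1 = 4 and tw(G) ≤ 4. For the lower bound, the 5 vertices {c, d, g, i, k} are pairwise adjacent, and any tree decomposition puts a clique entirely inside one bag — forcing width ≥ 4. Therefore the treewidth is 4.

Treewidth 4.
One optimal decomposition is:
Bags: B1 = {c, f, i, j, k}  B2 = {c, f, g, i, k}  B3 = {e, f, i, j, k}  B4 = {b, c, f, i, k}  B5 = {c, f, h, i, j}  B6 = {a, f, h, i, j}  B7 = {c, d, g, i, k}
Tree: B1–B2, B1–B3, B2–B4, B1–B5, B5–B6, B2–B7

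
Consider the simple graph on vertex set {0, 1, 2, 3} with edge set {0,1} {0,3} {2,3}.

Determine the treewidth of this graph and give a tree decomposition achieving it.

Every bag has size at most 2, so the width is 2 − 1 = 1 and tw(G) ≤ 1. Since G has at least one edge (e.g. 1–0), it is not an edgeless graph, so tw(G) ≥ 1. Therefore the treewidth is 1.

Treewidth 1.
One optimal decomposition is:
Bags: B1 = {0, 1}  B2 = {0, 3}  B3 = {2, 3}
Tree: B1–B2, B2–B3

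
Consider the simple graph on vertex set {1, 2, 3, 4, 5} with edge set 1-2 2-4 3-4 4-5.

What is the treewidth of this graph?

1

A width-1 tree decomposition is:
Bags: B1 = {2, 4}  B2 = {4, 5}  B3 = {1, 2}  B4 = {3, 4}
Tree: B1–B2, B1–B3, B2–B4
The largest bag has 2 vertices, giving width 1; this decomposition certifies tw(G) ≤ 1. Since G has at least one edge (e.g. 2–4), it is not an edgeless graph, so tw(G) ≥ 1. Combining the bounds, tw(G) = 1.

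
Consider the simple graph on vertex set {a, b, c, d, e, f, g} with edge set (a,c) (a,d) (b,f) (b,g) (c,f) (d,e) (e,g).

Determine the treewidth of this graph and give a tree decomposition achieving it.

The largest bag has 3 vertices, giving width 2; this decomposition certifies tw(G) ≤ 2. For the lower bound, G contains the cycle c–a–d–e–g–b–f–c, so G is not a forest; only forests have treewidth ≤ 1, hence tw(G) ≥ 2. The upper and lower bounds meet at 2, so that is the treewidth.

Treewidth 2.
Bags: B1 = {a, c, d}  B2 = {c, d, e}  B3 = {c, e, g}  B4 = {b, c, g}  B5 = {b, c, f}
Tree: B1–B2, B2–B3, B3–B4, B4–B5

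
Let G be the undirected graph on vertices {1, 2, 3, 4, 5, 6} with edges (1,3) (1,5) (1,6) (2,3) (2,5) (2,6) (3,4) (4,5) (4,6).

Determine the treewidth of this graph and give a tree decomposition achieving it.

Treewidth 3.
One such decomposition:
Bags: B1 = {1, 3, 5, 6}  B2 = {2, 3, 5, 6}  B3 = {3, 4, 5, 6}
Tree: B1–B2, B2–B3

The largest bag has 4 vertices, giving width 3; this decomposition certifies tw(G) ≤ 3. For the lower bound: the 4 vertex sets {1,5}, {2,6}, {3}, {4} are disjoint, each induces a connected subgraph, and every pair is joined by at least one edge of G. Contracting each set to a single vertex therefore yields K_{4} as a minor, and since treewidth is minor-monotone, tw(G) ≥ tw(K_{4}) = 3. The upper and lower bounds meet at 3, so that is the treewidth.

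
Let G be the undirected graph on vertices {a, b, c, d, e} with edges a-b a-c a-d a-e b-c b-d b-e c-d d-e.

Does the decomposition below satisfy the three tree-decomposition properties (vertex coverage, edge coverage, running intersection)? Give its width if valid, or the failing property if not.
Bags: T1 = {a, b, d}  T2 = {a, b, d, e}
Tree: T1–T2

A tree decomposition must satisfy three properties: every vertex lies in some bag; for every edge, both endpoints lie together in some bag; and for every vertex, the bags containing it form a connected subtree. Here vertex c appears in no bag, so the decomposition is invalid.

No — vertex c appears in no bag.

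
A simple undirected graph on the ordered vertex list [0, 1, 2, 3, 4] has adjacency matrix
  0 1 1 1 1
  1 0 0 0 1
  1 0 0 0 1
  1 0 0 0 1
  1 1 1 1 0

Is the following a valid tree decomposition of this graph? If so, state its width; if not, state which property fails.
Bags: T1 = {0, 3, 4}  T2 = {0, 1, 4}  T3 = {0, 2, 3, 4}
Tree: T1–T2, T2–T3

No — bags containing vertex 3 are not connected in the tree.

A tree decomposition must satisfy three properties: every vertex lies in some bag; for every edge, both endpoints lie together in some bag; and for every vertex, the bags containing it form a connected subtree. Here bags containing vertex 3 are not connected in the tree, so the decomposition is invalid.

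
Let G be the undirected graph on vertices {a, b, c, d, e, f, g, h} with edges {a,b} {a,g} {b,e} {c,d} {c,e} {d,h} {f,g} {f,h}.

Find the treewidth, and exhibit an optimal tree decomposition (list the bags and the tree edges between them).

Treewidth 2.
One optimal decomposition is:
Bags: B1 = {b, c, e}  B2 = {b, c, d}  B3 = {b, d, h}  B4 = {b, f, h}  B5 = {b, f, g}  B6 = {a, b, g}
Tree: B1–B2, B2–B3, B3–B4, B4–B5, B5–B6

The largest bag has 3 vertices, giving width 2; this decomposition certifies tw(G) ≤ 2. Since b–e–c–d–h–f–g–a–b is a cycle in G, G is not acyclic. Forests are exactly the graphs of treewidth ≤ 1, so tw(G) ≥ 2. The upper and lower bounds meet at 2, so that is the treewidth.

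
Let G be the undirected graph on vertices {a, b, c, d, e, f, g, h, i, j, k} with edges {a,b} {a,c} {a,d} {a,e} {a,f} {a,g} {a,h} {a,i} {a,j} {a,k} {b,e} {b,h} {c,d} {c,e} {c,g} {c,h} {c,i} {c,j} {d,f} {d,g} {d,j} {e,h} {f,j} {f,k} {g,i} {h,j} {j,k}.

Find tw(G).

A width-3 tree decomposition is:
Bags: B1 = {a, c, d, j}  B2 = {a, c, h, j}  B3 = {a, c, d, g}  B4 = {a, c, e, h}  B5 = {a, d, f, j}  B6 = {a, c, g, i}  B7 = {a, f, j, k}  B8 = {a, b, e, h}
Tree: B1–B2, B1–B3, B2–B4, B1–B5, B3–B6, B5–B7, B4–B8
Every bag has size at most 4, so the width is 4 − 1 = 3 and tw(G) ≤ 3. Conversely, {a, c, d, g} is a clique of size 4, and the vertices of any clique must share a bag in every tree decomposition; so some bag has ≥ 4 vertices and tw(G) ≥ 3. Therefore the treewidth is 3.

3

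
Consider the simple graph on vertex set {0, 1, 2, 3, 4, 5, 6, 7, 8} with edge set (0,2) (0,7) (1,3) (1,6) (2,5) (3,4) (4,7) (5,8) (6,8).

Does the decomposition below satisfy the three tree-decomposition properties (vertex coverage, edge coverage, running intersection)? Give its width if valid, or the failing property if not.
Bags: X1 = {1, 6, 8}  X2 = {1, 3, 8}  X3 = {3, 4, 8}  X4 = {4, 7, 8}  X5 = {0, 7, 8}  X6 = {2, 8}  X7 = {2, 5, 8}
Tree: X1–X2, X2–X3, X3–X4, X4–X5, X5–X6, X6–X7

No — edge (0,2) lies in no bag.

A tree decomposition must satisfy three properties: every vertex lies in some bag; for every edge, both endpoints lie together in some bag; and for every vertex, the bags containing it form a connected subtree. Here edge (0,2) lies in no bag, so the decomposition is invalid.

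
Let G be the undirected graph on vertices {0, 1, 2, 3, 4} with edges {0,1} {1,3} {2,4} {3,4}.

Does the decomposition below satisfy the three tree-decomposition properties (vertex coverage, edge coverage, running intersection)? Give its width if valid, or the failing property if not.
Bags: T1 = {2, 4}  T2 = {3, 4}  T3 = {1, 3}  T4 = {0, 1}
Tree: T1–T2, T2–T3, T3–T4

Every vertex of G appears in some bag (union = {0, 1, 2, 3, 4}); every edge is covered by a bag; and for each vertex v the set of bags containing v is connected in the bag tree. The decomposition is therefore valid. The largest bag has 2 vertices, so the width is 1.

Yes; width 1.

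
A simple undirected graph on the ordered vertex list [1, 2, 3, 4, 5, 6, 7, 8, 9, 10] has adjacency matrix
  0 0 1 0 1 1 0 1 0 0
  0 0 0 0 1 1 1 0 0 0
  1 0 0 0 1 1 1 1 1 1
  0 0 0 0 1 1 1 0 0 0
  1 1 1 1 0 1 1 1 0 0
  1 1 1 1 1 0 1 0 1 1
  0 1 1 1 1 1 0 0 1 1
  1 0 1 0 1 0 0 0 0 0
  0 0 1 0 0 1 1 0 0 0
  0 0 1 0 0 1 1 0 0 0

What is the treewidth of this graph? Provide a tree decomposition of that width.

Every bag has size at most 4, so the width is 4 − 1 = 3 and tw(G) ≤ 3. For the lower bound, the 4 vertices {1, 3, 5, 8} are pairwise adjacent, and any tree decomposition puts a clique entirely inside one bag — forcing width ≥ 3. Therefore the treewidth is 3.

Treewidth 3.
Bags: B1 = {1, 3, 5, 6}  B2 = {3, 5, 6, 7}  B3 = {4, 5, 6, 7}  B4 = {2, 5, 6, 7}  B5 = {3, 6, 7, 10}  B6 = {1, 3, 5, 8}  B7 = {3, 6, 7, 9}
Tree: B1–B2, B2–B3, B3–B4, B2–B5, B1–B6, B2–B7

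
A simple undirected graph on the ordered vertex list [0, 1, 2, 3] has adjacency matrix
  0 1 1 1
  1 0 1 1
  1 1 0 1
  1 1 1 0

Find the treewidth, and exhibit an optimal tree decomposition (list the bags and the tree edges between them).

With just one bag of size 4, the width is 4 − 1 = 3, so tw(G) ≤ 3. Conversely, {0, 1, 2, 3} is a clique of size 4, and the vertices of any clique must share a bag in every tree decomposition; so some bag has ≥ 4 vertices and tw(G) ≥ 3. Therefore the treewidth is 3.

Treewidth 3.
One optimal decomposition is:
Bags: B1 = {0, 1, 2, 3}
Tree: (single bag)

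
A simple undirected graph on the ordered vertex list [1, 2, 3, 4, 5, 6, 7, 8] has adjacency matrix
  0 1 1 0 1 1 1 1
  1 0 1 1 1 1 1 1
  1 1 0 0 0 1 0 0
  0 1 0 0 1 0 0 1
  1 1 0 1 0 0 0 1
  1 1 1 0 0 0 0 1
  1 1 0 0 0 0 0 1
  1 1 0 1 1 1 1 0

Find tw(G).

3

A width-3 tree decomposition is:
Bags: B1 = {1, 2, 6, 8}  B2 = {1, 2, 7, 8}  B3 = {1, 2, 3, 6}  B4 = {1, 2, 5, 8}  B5 = {2, 4, 5, 8}
Tree: B1–B2, B1–B3, B2–B4, B4–B5
Every bag has size at most 4, so the width is 4 − 1 = 3 and tw(G) ≤ 3. Conversely, {1, 2, 5, 8} is a clique of size 4, and the vertices of any clique must share a bag in every tree decomposition; so some bag has ≥ 4 vertices and tw(G) ≥ 3. Combining the bounds, tw(G) = 3.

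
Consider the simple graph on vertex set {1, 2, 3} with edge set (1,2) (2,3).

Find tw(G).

1

A width-1 tree decomposition is:
Bags: B1 = {2, 3}  B2 = {1, 2}
Tree: B1–B2
The largest bag has 2 vertices, giving width 1; this decomposition certifies tw(G) ≤ 1. Since G has at least one edge (e.g. 3–2), it is not an edgeless graph, so tw(G) ≥ 1. Hence tw(G) = 1 exactly.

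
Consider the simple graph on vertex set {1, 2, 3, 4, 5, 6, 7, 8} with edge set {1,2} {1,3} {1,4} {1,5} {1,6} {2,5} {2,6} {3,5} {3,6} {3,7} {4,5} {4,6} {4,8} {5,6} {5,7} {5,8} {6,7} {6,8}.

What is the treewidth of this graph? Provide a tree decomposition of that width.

Treewidth 3.
Bags: B1 = {1, 2, 5, 6}  B2 = {1, 4, 5, 6}  B3 = {4, 5, 6, 8}  B4 = {1, 3, 5, 6}  B5 = {3, 5, 6, 7}
Tree: B1–B2, B2–B3, B2–B4, B4–B5

The largest bag has 4 vertices, giving width 3; this decomposition certifies tw(G) ≤ 3. On the other hand G contains the 4-clique {4, 5, 6, 8}. A clique must lie in a single bag of any decomposition, so no decomposition can have width below 3. Combining the bounds, tw(G) = 3.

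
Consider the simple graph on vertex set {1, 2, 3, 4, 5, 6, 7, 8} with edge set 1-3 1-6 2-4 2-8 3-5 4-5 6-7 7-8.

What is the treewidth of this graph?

2

A width-2 tree decomposition is:
Bags: B1 = {2, 4, 8}  B2 = {4, 5, 8}  B3 = {3, 5, 8}  B4 = {1, 3, 8}  B5 = {1, 6, 8}  B6 = {6, 7, 8}
Tree: B1–B2, B2–B3, B3–B4, B4–B5, B5–B6
Each bag holds 3 vertices, so the decomposition has width 2, which upper-bounds the treewidth. The edges 8–2–4–5–3–1–6–7–8 form a cycle, so G is not a tree and its treewidth is at least 2. The upper and lower bounds meet at 2, so that is the treewidth.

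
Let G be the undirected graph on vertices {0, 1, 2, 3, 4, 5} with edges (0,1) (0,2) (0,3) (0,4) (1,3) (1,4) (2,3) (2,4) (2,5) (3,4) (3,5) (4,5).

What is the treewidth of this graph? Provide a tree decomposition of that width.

Treewidth 3.
One such decomposition:
Bags: B1 = {0, 2, 3, 4}  B2 = {2, 3, 4, 5}  B3 = {0, 1, 3, 4}
Tree: B1–B2, B1–B3

The largest bag has 4 vertices, giving width 3; this decomposition certifies tw(G) ≤ 3. Conversely, {0, 1, 3, 4} is a clique of size 4, and the vertices of any clique must share a bag in every tree decomposition; so some bag has ≥ 4 vertices and tw(G) ≥ 3. The upper and lower bounds meet at 3, so that is the treewidth.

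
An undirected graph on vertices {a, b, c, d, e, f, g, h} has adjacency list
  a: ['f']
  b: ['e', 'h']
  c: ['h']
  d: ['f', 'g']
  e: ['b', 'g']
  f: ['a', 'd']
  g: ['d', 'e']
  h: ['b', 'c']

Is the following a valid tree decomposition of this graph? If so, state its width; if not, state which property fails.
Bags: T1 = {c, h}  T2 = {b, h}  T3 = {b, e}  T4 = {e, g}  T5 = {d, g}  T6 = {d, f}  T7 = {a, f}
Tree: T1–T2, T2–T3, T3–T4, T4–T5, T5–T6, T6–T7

Yes; width 1.

Vertex coverage: the bags together contain {a, b, c, d, e, f, g, h}, the full vertex set. Edge coverage: each edge of G has both endpoints in at least one bag. Running intersection: for every vertex, the bags containing it form a connected subtree. All three properties hold, so this is a valid tree decomposition of width max|bag| − 1 = 1, and hence tw(G) ≤ 1.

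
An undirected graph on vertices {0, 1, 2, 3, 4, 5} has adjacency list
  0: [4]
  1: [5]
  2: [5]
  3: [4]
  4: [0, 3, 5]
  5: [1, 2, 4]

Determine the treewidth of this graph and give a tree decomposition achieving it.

Each bag holds 2 vertices, so the decomposition has width 1, which upper-bounds the treewidth. Any graph with an edge has treewidth ≥ 1, and G has the edge 3–4. Hence tw(G) = 1 exactly.

Treewidth 1.
Bags: B1 = {3, 4}  B2 = {4, 5}  B3 = {2, 5}  B4 = {0, 4}  B5 = {1, 5}
Tree: B1–B2, B2–B3, B1–B4, B2–B5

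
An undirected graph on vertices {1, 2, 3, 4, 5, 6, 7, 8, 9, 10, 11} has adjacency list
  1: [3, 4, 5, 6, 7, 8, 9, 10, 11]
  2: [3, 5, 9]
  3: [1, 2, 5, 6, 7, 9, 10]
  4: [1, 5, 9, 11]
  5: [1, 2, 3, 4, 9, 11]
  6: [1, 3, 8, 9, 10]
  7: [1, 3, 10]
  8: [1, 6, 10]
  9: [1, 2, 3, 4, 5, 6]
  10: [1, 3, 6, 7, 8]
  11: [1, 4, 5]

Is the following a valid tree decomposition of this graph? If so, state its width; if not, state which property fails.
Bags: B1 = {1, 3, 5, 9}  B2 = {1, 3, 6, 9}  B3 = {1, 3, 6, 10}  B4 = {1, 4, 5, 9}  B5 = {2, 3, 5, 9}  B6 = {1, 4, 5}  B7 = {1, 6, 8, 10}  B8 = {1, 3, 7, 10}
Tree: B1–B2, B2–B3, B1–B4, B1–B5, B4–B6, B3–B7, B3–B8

A tree decomposition must satisfy three properties: every vertex lies in some bag; for every edge, both endpoints lie together in some bag; and for every vertex, the bags containing it form a connected subtree. Here vertex 11 appears in no bag, so the decomposition is invalid.

No — vertex 11 appears in no bag.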